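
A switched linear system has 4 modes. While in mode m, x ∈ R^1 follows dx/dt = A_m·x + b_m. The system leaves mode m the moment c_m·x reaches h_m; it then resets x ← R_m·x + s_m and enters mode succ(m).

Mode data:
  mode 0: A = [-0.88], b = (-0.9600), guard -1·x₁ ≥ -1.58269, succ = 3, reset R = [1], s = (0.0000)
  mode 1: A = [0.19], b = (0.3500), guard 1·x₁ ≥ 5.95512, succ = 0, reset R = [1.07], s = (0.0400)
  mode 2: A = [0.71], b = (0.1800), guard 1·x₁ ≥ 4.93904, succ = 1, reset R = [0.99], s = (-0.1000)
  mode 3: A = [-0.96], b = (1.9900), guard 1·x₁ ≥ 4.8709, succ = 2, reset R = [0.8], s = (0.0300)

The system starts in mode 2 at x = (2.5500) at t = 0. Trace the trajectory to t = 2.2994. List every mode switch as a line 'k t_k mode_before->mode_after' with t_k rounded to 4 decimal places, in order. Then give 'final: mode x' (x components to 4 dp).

1 0.8681 2->1
2 1.7202 1->0
final: 0 3.4159

Mode 2: guard c·x = 4.9390 hit at Δt = 0.8681 (t = 0.8681), x⁻ = (4.9390) → reset → x⁺ = (4.7896), jump to mode 1
Mode 1: guard c·x = 5.9551 hit at Δt = 0.8521 (t = 1.7202), x⁻ = (5.9551) → reset → x⁺ = (6.4120), jump to mode 0
Mode 0: flow for 0.5792 to horizon, guard not reached → x = (3.4159)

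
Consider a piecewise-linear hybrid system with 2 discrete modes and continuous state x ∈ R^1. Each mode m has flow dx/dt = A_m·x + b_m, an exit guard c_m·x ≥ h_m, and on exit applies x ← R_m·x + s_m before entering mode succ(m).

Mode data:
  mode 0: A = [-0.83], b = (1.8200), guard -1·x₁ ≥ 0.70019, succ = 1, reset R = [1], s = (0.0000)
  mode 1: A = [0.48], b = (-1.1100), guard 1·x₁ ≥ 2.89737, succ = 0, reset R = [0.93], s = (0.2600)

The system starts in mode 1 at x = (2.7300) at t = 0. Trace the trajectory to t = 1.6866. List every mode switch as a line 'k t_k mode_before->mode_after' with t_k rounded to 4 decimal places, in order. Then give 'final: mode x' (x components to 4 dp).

Mode 1: guard c·x = 2.8974 hit at Δt = 0.7023 (t = 0.7023), x⁻ = (2.8974) → reset → x⁺ = (2.9546), jump to mode 0
Mode 0: flow for 0.9843 to horizon, guard not reached → x = (2.5293)

1 0.7023 1->0
final: 0 2.5293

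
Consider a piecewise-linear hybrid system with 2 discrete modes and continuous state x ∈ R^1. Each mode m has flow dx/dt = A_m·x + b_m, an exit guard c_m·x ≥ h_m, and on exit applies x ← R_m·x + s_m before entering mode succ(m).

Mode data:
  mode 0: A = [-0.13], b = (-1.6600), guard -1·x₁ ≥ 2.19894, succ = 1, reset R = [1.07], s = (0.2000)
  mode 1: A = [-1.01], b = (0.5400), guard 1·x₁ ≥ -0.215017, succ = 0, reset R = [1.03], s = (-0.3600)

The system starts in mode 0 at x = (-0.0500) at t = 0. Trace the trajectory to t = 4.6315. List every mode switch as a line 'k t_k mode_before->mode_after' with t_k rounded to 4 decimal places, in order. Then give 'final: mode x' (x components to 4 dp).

1 1.4236 0->1
2 2.6877 1->0
3 3.7830 0->1
final: 1 -0.6060

Mode 0: guard c·x = 2.1989 hit at Δt = 1.4236 (t = 1.4236), x⁻ = (-2.1989) → reset → x⁺ = (-2.1529), jump to mode 1
Mode 1: guard c·x = -0.2150 hit at Δt = 1.2641 (t = 2.6877), x⁻ = (-0.2150) → reset → x⁺ = (-0.5815), jump to mode 0
Mode 0: guard c·x = 2.1989 hit at Δt = 1.0953 (t = 3.7830), x⁻ = (-2.1989) → reset → x⁺ = (-2.1529), jump to mode 1
Mode 1: flow for 0.8485 to horizon, guard not reached → x = (-0.6060)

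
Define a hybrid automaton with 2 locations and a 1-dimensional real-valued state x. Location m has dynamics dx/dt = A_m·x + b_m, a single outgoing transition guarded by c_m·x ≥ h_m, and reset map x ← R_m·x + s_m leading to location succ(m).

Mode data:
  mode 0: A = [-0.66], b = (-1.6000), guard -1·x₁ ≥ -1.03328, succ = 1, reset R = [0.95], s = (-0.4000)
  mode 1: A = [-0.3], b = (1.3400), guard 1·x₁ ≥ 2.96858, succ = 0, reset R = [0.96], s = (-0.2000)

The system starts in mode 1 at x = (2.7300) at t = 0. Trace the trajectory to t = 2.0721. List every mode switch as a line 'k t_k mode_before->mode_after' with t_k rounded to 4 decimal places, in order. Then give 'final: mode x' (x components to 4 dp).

1 0.4926 1->0
2 1.0738 0->1
final: 1 1.5871

Mode 1: guard c·x = 2.9686 hit at Δt = 0.4926 (t = 0.4926), x⁻ = (2.9686) → reset → x⁺ = (2.6498), jump to mode 0
Mode 0: guard c·x = -1.0333 hit at Δt = 0.5812 (t = 1.0738), x⁻ = (1.0333) → reset → x⁺ = (0.5816), jump to mode 1
Mode 1: flow for 0.9983 to horizon, guard not reached → x = (1.5871)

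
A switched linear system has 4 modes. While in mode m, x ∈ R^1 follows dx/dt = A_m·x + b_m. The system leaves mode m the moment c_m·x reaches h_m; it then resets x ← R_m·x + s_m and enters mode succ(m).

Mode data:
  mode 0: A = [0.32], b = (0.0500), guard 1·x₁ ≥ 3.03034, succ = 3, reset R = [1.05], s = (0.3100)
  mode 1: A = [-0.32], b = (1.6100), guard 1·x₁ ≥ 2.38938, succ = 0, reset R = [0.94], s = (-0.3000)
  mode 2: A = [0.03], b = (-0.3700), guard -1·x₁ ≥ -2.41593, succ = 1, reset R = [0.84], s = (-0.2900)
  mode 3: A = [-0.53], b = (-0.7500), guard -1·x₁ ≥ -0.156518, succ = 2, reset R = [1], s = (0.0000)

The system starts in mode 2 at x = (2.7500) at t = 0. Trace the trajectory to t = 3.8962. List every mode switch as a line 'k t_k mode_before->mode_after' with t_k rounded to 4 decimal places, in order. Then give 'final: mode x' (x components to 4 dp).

1 1.1422 2->1
2 1.8296 1->0
3 3.1294 0->3
final: 3 1.8531

Mode 2: guard c·x = -2.4159 hit at Δt = 1.1422 (t = 1.1422), x⁻ = (2.4159) → reset → x⁺ = (1.7394), jump to mode 1
Mode 1: guard c·x = 2.3894 hit at Δt = 0.6874 (t = 1.8296), x⁻ = (2.3894) → reset → x⁺ = (1.9460), jump to mode 0
Mode 0: guard c·x = 3.0303 hit at Δt = 1.2998 (t = 3.1294), x⁻ = (3.0303) → reset → x⁺ = (3.4919), jump to mode 3
Mode 3: flow for 0.7668 to horizon, guard not reached → x = (1.8531)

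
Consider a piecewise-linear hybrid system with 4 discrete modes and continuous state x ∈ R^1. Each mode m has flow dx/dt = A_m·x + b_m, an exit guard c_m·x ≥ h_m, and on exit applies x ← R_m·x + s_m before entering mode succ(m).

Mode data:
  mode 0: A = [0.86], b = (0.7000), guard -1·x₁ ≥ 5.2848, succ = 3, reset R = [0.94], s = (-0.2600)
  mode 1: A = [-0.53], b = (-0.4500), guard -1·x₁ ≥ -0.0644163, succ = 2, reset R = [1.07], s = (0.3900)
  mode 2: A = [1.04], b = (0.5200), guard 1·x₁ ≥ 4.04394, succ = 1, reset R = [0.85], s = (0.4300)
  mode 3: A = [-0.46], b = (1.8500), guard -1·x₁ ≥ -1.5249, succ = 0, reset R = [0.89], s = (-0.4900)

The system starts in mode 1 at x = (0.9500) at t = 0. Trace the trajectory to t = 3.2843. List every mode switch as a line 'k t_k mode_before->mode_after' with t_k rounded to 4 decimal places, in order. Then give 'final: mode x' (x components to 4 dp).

Mode 1: guard c·x = -0.0644 hit at Δt = 1.2788 (t = 1.2788), x⁻ = (0.0644) → reset → x⁺ = (0.4589), jump to mode 2
Mode 2: guard c·x = 4.0439 hit at Δt = 1.4959 (t = 2.7747), x⁻ = (4.0439) → reset → x⁺ = (3.8673), jump to mode 1
Mode 1: flow for 0.5096 to horizon, guard not reached → x = (2.7510)

1 1.2788 1->2
2 2.7747 2->1
final: 1 2.7510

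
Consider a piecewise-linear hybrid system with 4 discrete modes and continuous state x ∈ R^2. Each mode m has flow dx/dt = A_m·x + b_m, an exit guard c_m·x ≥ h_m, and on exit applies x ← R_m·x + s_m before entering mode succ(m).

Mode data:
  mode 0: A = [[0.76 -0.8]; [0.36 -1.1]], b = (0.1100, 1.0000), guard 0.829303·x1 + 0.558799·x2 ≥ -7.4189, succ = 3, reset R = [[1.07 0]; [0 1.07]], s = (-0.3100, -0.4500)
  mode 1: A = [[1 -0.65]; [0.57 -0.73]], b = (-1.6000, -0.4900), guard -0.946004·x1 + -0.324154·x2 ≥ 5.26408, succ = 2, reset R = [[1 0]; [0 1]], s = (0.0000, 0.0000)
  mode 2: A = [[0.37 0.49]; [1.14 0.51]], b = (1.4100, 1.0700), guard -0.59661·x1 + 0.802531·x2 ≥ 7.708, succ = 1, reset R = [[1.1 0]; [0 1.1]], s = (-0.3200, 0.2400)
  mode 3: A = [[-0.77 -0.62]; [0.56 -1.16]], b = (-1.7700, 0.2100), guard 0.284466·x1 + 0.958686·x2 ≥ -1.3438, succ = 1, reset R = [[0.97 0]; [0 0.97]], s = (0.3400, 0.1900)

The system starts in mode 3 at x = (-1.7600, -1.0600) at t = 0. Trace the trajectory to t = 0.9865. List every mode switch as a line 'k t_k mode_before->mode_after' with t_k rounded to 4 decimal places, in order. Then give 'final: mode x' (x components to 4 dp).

Mode 3: guard c·x = -1.3438 hit at Δt = 0.4257 (t = 0.4257), x⁻ = (-1.6922, -0.8996) → reset → x⁺ = (-1.3015, -0.6826), jump to mode 1
Mode 1: flow for 0.5608 to horizon, guard not reached → x = (-3.0379, -1.2467)

1 0.4257 3->1
final: 1 -3.0379 -1.2467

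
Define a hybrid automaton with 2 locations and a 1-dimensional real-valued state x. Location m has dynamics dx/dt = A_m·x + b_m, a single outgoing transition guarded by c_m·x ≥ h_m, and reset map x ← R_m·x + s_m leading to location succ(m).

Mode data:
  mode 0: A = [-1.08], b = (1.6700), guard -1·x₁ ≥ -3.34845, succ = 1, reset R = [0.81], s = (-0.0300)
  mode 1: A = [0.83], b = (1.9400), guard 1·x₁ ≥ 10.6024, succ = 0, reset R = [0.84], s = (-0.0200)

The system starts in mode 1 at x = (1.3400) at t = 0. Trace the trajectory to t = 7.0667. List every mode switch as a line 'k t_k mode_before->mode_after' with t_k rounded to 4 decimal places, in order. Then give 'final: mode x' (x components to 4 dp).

1 1.5158 1->0
2 2.8161 0->1
3 3.9570 1->0
4 5.2573 0->1
5 6.3982 1->0
final: 0 5.1119

Mode 1: guard c·x = 10.6024 hit at Δt = 1.5158 (t = 1.5158), x⁻ = (10.6024) → reset → x⁺ = (8.8860), jump to mode 0
Mode 0: guard c·x = -3.3485 hit at Δt = 1.3003 (t = 2.8161), x⁻ = (3.3484) → reset → x⁺ = (2.6822), jump to mode 1
Mode 1: guard c·x = 10.6024 hit at Δt = 1.1409 (t = 3.9570), x⁻ = (10.6024) → reset → x⁺ = (8.8860), jump to mode 0
Mode 0: guard c·x = -3.3485 hit at Δt = 1.3003 (t = 5.2573), x⁻ = (3.3485) → reset → x⁺ = (2.6822), jump to mode 1
Mode 1: guard c·x = 10.6024 hit at Δt = 1.1409 (t = 6.3982), x⁻ = (10.6024) → reset → x⁺ = (8.8860), jump to mode 0
Mode 0: flow for 0.6685 to horizon, guard not reached → x = (5.1119)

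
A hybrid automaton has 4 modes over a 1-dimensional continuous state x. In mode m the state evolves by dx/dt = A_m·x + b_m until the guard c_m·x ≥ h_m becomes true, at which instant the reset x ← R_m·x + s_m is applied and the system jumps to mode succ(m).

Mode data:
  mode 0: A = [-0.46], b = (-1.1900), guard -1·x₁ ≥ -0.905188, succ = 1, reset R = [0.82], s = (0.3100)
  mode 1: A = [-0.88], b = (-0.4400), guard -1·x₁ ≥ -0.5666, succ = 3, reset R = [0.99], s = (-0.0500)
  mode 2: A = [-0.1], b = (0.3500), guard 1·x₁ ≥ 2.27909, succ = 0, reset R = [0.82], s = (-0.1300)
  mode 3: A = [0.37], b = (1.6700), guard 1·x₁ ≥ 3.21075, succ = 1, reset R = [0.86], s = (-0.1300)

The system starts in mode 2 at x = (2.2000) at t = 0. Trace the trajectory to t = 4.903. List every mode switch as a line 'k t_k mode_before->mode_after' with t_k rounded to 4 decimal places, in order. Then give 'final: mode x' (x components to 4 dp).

1 0.6277 2->0
2 1.0931 0->1
3 1.5195 1->3
4 2.6818 3->1
5 3.9056 1->3
final: 3 2.7536

Mode 2: guard c·x = 2.2791 hit at Δt = 0.6277 (t = 0.6277), x⁻ = (2.2791) → reset → x⁺ = (1.7389), jump to mode 0
Mode 0: guard c·x = -0.9052 hit at Δt = 0.4654 (t = 1.0931), x⁻ = (0.9052) → reset → x⁺ = (1.0523), jump to mode 1
Mode 1: guard c·x = -0.5666 hit at Δt = 0.4264 (t = 1.5195), x⁻ = (0.5666) → reset → x⁺ = (0.5109), jump to mode 3
Mode 3: guard c·x = 3.2107 hit at Δt = 1.1623 (t = 2.6818), x⁻ = (3.2107) → reset → x⁺ = (2.6312), jump to mode 1
Mode 1: guard c·x = -0.5666 hit at Δt = 1.2238 (t = 3.9056), x⁻ = (0.5666) → reset → x⁺ = (0.5109), jump to mode 3
Mode 3: flow for 0.9974 to horizon, guard not reached → x = (2.7536)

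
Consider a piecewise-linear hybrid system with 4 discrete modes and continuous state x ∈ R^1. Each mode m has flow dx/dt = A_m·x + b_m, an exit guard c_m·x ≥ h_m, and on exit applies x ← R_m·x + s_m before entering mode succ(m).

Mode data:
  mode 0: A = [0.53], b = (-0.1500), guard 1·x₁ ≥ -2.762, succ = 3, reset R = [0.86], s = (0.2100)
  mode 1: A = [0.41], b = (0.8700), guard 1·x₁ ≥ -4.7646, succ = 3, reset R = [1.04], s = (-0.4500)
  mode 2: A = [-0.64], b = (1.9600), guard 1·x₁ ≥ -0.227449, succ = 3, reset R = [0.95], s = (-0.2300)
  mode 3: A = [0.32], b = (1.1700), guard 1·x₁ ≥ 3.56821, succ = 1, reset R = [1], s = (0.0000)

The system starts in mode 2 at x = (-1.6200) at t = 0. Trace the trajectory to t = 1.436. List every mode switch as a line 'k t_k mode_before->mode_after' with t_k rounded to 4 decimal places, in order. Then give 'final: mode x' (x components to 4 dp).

1 0.5515 2->3
final: 3 0.6042

Mode 2: guard c·x = -0.2274 hit at Δt = 0.5515 (t = 0.5515), x⁻ = (-0.2274) → reset → x⁺ = (-0.4461), jump to mode 3
Mode 3: flow for 0.8845 to horizon, guard not reached → x = (0.6042)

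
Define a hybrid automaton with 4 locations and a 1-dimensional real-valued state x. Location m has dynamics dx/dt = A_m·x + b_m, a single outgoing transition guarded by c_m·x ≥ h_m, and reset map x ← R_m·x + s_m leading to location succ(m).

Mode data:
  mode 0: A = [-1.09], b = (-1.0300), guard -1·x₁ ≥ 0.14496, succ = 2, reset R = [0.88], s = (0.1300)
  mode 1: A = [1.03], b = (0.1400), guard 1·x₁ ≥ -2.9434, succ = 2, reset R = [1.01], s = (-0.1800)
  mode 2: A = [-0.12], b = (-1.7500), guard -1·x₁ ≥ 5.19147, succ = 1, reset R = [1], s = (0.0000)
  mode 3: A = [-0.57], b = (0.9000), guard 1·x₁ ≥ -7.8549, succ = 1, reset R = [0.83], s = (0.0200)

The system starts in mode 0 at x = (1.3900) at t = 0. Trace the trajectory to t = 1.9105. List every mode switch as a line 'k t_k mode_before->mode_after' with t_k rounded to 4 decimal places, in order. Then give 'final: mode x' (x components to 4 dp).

1 0.9827 0->2
final: 2 -1.5343

Mode 0: guard c·x = 0.1450 hit at Δt = 0.9827 (t = 0.9827), x⁻ = (-0.1450) → reset → x⁺ = (0.0024), jump to mode 2
Mode 2: flow for 0.9278 to horizon, guard not reached → x = (-1.5343)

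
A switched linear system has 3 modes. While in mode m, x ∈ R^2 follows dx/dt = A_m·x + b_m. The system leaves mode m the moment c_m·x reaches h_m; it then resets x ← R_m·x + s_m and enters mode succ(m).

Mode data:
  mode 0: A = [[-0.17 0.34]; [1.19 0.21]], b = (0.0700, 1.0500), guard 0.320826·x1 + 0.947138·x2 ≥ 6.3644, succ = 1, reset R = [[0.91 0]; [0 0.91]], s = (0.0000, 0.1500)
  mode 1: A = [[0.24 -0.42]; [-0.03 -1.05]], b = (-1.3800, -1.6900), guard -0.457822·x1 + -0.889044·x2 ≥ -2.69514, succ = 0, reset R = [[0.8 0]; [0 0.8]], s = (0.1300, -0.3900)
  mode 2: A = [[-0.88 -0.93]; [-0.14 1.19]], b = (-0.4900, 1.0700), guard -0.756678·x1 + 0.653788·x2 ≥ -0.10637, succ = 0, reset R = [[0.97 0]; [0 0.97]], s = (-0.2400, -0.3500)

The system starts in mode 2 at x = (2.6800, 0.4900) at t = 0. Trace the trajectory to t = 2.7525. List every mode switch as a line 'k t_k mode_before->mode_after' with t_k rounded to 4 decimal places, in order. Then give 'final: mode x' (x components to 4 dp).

Mode 2: guard c·x = -0.1064 hit at Δt = 0.4601 (t = 0.4601), x⁻ = (1.2885, 1.3285) → reset → x⁺ = (1.0098, 0.9387), jump to mode 0
Mode 0: guard c·x = 6.3644 hit at Δt = 1.4455 (t = 1.9056), x⁻ = (2.2901, 5.9439) → reset → x⁺ = (2.0840, 5.5589), jump to mode 1
Mode 1: guard c·x = -2.6951 hit at Δt = 0.4927 (t = 2.3983), x⁻ = (0.7439, 2.6484) → reset → x⁺ = (0.7251, 1.7287), jump to mode 0
Mode 0: flow for 0.3542 to horizon, guard not reached → x = (0.9595, 2.6129)

1 0.4601 2->0
2 1.9056 0->1
3 2.3983 1->0
final: 0 0.9595 2.6129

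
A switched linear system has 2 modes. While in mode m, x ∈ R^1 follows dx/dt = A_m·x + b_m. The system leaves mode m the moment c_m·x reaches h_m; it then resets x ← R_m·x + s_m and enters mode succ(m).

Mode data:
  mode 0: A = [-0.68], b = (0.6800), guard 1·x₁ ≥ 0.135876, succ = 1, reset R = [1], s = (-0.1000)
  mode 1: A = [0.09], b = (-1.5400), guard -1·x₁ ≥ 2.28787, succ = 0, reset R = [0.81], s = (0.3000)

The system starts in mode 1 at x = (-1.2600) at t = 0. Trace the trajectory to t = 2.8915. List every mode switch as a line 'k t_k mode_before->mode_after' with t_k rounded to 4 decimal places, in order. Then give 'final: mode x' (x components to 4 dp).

1 0.6049 1->0
2 2.1981 0->1
final: 1 -1.0637

Mode 1: guard c·x = 2.2879 hit at Δt = 0.6049 (t = 0.6049), x⁻ = (-2.2879) → reset → x⁺ = (-1.5532), jump to mode 0
Mode 0: guard c·x = 0.1359 hit at Δt = 1.5932 (t = 2.1981), x⁻ = (0.1359) → reset → x⁺ = (0.0359), jump to mode 1
Mode 1: flow for 0.6934 to horizon, guard not reached → x = (-1.0637)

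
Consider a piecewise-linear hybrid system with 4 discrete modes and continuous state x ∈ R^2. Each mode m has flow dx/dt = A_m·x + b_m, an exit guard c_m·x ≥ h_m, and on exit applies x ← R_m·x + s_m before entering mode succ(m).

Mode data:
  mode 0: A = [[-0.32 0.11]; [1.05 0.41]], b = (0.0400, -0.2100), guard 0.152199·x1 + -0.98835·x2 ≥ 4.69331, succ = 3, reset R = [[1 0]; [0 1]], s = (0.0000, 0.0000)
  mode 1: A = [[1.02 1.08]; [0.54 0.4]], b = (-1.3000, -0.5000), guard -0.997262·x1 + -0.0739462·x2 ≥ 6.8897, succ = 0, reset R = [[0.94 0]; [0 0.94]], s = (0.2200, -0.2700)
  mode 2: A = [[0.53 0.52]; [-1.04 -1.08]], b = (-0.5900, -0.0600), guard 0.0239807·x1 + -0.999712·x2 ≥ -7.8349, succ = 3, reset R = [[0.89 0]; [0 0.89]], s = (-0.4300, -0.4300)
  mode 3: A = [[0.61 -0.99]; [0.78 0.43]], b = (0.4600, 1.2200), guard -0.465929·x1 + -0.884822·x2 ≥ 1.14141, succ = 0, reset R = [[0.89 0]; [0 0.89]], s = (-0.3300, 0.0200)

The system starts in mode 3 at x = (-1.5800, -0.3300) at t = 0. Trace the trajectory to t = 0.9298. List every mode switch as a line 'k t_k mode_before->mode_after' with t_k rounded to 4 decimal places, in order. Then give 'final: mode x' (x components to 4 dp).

1 0.4493 3->0
final: 0 -1.5705 -1.4803

Mode 3: guard c·x = 1.1414 hit at Δt = 0.4493 (t = 0.4493), x⁻ = (-1.6513, -0.4205) → reset → x⁺ = (-1.7996, -0.3542), jump to mode 0
Mode 0: flow for 0.4805 to horizon, guard not reached → x = (-1.5705, -1.4803)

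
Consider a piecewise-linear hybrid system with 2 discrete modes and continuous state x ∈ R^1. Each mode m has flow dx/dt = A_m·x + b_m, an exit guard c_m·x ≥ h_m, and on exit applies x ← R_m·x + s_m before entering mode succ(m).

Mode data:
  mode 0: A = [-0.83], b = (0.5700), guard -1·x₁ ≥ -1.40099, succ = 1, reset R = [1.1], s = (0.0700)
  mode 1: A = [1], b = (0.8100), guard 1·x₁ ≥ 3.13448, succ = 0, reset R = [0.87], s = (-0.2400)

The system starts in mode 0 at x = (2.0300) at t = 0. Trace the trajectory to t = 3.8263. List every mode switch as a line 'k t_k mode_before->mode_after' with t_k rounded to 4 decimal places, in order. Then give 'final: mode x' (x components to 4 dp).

Mode 0: guard c·x = -1.4010 hit at Δt = 0.7610 (t = 0.7610), x⁻ = (1.4010) → reset → x⁺ = (1.6111), jump to mode 1
Mode 1: guard c·x = 3.1345 hit at Δt = 0.4881 (t = 1.2491), x⁻ = (3.1345) → reset → x⁺ = (2.4870), jump to mode 0
Mode 0: guard c·x = -1.4010 hit at Δt = 1.1138 (t = 2.3629), x⁻ = (1.4010) → reset → x⁺ = (1.6111), jump to mode 1
Mode 1: guard c·x = 3.1345 hit at Δt = 0.4881 (t = 2.8510), x⁻ = (3.1345) → reset → x⁺ = (2.4870), jump to mode 0
Mode 0: flow for 0.9753 to horizon, guard not reached → x = (1.4880)

1 0.7610 0->1
2 1.2491 1->0
3 2.3629 0->1
4 2.8510 1->0
final: 0 1.4880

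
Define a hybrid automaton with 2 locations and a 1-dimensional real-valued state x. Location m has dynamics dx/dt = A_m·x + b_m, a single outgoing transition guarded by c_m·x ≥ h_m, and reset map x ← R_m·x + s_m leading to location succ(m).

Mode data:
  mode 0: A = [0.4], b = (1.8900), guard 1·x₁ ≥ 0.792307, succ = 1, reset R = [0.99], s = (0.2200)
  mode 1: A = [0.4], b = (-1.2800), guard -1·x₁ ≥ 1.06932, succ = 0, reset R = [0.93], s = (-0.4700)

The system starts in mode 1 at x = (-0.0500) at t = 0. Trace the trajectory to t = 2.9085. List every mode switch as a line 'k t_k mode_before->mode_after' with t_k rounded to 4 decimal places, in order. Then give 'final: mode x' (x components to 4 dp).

1 0.6820 1->0
2 1.9970 0->1
final: 1 0.0384

Mode 1: guard c·x = 1.0693 hit at Δt = 0.6820 (t = 0.6820), x⁻ = (-1.0693) → reset → x⁺ = (-1.4645), jump to mode 0
Mode 0: guard c·x = 0.7923 hit at Δt = 1.3150 (t = 1.9970), x⁻ = (0.7923) → reset → x⁺ = (1.0044), jump to mode 1
Mode 1: flow for 0.9115 to horizon, guard not reached → x = (0.0384)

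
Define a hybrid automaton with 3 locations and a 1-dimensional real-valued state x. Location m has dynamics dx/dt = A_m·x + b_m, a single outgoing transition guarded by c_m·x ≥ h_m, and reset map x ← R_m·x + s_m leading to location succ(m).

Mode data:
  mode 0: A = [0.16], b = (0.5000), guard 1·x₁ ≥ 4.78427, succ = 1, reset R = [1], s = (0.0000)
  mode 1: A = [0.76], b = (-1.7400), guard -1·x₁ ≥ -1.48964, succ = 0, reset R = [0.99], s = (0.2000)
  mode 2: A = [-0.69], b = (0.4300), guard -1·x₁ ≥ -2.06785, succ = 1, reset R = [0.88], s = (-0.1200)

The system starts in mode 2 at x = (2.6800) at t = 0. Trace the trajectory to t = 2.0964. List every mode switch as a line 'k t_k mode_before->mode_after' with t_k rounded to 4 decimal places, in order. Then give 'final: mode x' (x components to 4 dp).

1 0.5120 2->1
2 0.9129 1->0
final: 0 2.6754

Mode 2: guard c·x = -2.0678 hit at Δt = 0.5120 (t = 0.5120), x⁻ = (2.0678) → reset → x⁺ = (1.6997), jump to mode 1
Mode 1: guard c·x = -1.4896 hit at Δt = 0.4009 (t = 0.9129), x⁻ = (1.4896) → reset → x⁺ = (1.6747), jump to mode 0
Mode 0: flow for 1.1835 to horizon, guard not reached → x = (2.6754)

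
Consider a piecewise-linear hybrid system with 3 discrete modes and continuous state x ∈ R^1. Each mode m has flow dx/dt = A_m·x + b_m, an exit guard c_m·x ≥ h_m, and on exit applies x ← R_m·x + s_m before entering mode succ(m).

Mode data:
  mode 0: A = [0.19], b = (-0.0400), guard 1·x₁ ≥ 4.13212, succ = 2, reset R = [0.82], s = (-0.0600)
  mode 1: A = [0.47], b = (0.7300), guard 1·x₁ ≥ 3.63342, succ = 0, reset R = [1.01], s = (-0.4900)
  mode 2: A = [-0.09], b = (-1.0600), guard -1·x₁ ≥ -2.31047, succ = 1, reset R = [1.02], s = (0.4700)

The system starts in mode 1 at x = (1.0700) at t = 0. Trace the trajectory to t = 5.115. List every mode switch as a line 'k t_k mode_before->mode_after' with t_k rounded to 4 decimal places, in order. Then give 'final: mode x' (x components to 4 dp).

Mode 1: guard c·x = 3.6334 hit at Δt = 1.4504 (t = 1.4504), x⁻ = (3.6334) → reset → x⁺ = (3.1798), jump to mode 0
Mode 0: guard c·x = 4.1321 hit at Δt = 1.4642 (t = 2.9146), x⁻ = (4.1321) → reset → x⁺ = (3.3283), jump to mode 2
Mode 2: guard c·x = -2.3105 hit at Δt = 0.7751 (t = 3.6897), x⁻ = (2.3105) → reset → x⁺ = (2.8267), jump to mode 1
Mode 1: guard c·x = 3.6334 hit at Δt = 0.3597 (t = 4.0494), x⁻ = (3.6334) → reset → x⁺ = (3.1798), jump to mode 0
Mode 0: flow for 1.0656 to horizon, guard not reached → x = (3.8461)

1 1.4504 1->0
2 2.9146 0->2
3 3.6897 2->1
4 4.0494 1->0
final: 0 3.8461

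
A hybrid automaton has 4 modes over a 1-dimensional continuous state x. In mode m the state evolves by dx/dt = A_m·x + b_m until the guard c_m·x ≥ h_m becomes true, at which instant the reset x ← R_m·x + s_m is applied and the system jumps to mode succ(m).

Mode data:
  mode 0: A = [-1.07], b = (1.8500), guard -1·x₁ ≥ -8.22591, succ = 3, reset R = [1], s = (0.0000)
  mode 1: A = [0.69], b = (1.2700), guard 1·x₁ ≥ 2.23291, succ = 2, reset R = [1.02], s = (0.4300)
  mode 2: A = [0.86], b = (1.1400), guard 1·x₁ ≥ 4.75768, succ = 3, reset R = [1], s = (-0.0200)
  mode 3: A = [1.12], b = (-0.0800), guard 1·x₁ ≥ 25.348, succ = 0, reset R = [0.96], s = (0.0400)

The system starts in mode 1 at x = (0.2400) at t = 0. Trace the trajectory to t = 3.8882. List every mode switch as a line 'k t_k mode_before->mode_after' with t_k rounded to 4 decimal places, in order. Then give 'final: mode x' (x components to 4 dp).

Mode 1: guard c·x = 2.2329 hit at Δt = 0.9737 (t = 0.9737), x⁻ = (2.2329) → reset → x⁺ = (2.7076), jump to mode 2
Mode 2: guard c·x = 4.7577 hit at Δt = 0.4779 (t = 1.4516), x⁻ = (4.7577) → reset → x⁺ = (4.7377), jump to mode 3
Mode 3: guard c·x = 25.3480 hit at Δt = 1.5085 (t = 2.9601), x⁻ = (25.3480) → reset → x⁺ = (24.3741), jump to mode 0
Mode 0: flow for 0.9281 to horizon, guard not reached → x = (10.1176)

1 0.9737 1->2
2 1.4516 2->3
3 2.9601 3->0
final: 0 10.1176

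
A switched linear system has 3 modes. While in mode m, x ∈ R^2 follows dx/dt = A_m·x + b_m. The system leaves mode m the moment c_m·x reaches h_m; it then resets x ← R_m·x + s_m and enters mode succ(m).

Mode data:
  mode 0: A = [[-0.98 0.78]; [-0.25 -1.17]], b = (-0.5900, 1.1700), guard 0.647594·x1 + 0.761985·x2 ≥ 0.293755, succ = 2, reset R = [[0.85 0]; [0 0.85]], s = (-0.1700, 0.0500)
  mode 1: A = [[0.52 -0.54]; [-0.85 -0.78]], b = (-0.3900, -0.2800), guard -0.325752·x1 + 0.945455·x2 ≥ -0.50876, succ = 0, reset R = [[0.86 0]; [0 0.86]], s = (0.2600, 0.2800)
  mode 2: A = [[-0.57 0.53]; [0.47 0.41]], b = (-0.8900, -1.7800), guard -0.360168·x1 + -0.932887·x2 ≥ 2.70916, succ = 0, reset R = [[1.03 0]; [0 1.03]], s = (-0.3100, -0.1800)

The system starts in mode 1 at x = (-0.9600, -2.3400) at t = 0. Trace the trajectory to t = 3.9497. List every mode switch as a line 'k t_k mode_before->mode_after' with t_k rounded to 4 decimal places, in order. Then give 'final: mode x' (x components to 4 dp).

Mode 1: guard c·x = -0.5088 hit at Δt = 0.8593 (t = 0.8593), x⁻ = (-0.9954, -0.8811) → reset → x⁺ = (-0.5961, -0.4777), jump to mode 0
Mode 0: guard c·x = 0.2938 hit at Δt = 1.1972 (t = 2.0565), x⁻ = (-0.3957, 0.7218) → reset → x⁺ = (-0.5063, 0.6635), jump to mode 2
Mode 2: guard c·x = 2.7092 hit at Δt = 1.2246 (t = 3.2811), x⁻ = (-1.4327, -2.3509) → reset → x⁺ = (-1.7857, -2.6014), jump to mode 0
Mode 0: flow for 0.6686 to horizon, guard not reached → x = (-1.6995, -0.4360)

1 0.8593 1->0
2 2.0565 0->2
3 3.2811 2->0
final: 0 -1.6995 -0.4360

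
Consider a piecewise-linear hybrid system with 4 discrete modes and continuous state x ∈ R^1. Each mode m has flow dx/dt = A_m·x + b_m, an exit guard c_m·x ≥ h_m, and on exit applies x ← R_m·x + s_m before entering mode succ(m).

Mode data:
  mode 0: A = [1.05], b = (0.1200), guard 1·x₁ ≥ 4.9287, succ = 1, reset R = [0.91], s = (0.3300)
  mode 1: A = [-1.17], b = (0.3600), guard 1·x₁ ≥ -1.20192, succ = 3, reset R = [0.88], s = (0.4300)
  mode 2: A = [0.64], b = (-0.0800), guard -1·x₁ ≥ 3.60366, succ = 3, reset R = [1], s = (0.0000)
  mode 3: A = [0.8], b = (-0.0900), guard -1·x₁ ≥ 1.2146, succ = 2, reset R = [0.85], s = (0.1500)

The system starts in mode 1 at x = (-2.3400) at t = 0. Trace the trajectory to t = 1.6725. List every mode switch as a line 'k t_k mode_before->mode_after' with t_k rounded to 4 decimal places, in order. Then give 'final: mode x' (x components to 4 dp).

Mode 1: guard c·x = -1.2019 hit at Δt = 0.4802 (t = 0.4802), x⁻ = (-1.2019) → reset → x⁺ = (-0.6277), jump to mode 3
Mode 3: guard c·x = 1.2146 hit at Δt = 0.7298 (t = 1.2100), x⁻ = (-1.2146) → reset → x⁺ = (-0.8824), jump to mode 2
Mode 2: flow for 0.4625 to horizon, guard not reached → x = (-1.2294)

1 0.4802 1->3
2 1.2100 3->2
final: 2 -1.2294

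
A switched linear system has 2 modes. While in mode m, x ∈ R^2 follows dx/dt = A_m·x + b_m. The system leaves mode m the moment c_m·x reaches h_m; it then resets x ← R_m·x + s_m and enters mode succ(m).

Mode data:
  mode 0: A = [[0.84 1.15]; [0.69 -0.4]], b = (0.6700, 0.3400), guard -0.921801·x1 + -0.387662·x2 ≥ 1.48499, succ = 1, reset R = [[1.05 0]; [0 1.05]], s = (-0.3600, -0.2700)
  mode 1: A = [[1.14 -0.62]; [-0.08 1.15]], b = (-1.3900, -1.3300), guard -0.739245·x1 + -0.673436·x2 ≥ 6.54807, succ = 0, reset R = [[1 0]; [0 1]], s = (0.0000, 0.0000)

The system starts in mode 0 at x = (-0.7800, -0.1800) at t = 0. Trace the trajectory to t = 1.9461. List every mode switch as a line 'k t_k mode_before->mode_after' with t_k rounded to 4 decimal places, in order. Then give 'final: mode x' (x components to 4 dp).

1 1.2182 0->1
final: 1 -4.6784 -3.0144

Mode 0: guard c·x = 1.4850 hit at Δt = 1.2182 (t = 1.2182), x⁻ = (-1.4123, -0.4723) → reset → x⁺ = (-1.8429, -0.7659), jump to mode 1
Mode 1: flow for 0.7279 to horizon, guard not reached → x = (-4.6784, -3.0144)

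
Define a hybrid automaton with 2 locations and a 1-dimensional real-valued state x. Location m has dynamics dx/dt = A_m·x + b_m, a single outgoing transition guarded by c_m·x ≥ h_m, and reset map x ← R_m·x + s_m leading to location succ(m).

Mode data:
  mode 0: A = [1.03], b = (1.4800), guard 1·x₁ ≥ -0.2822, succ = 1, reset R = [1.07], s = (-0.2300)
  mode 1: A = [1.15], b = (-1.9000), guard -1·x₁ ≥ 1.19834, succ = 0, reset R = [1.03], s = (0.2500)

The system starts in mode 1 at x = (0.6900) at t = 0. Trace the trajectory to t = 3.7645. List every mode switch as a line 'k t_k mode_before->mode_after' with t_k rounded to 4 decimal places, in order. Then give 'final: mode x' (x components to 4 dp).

Mode 1: guard c·x = 1.1983 hit at Δt = 0.9444 (t = 0.9444), x⁻ = (-1.1983) → reset → x⁺ = (-0.9843), jump to mode 0
Mode 0: guard c·x = -0.2822 hit at Δt = 0.9093 (t = 1.8537), x⁻ = (-0.2822) → reset → x⁺ = (-0.5320), jump to mode 1
Mode 1: guard c·x = 1.1983 hit at Δt = 0.2316 (t = 2.0852), x⁻ = (-1.1983) → reset → x⁺ = (-0.9843), jump to mode 0
Mode 0: guard c·x = -0.2822 hit at Δt = 0.9093 (t = 2.9945), x⁻ = (-0.2822) → reset → x⁺ = (-0.5320), jump to mode 1
Mode 1: guard c·x = 1.1983 hit at Δt = 0.2316 (t = 3.2261), x⁻ = (-1.1983) → reset → x⁺ = (-0.9843), jump to mode 0
Mode 0: flow for 0.5384 to horizon, guard not reached → x = (-0.6488)

1 0.9444 1->0
2 1.8537 0->1
3 2.0852 1->0
4 2.9945 0->1
5 3.2261 1->0
final: 0 -0.6488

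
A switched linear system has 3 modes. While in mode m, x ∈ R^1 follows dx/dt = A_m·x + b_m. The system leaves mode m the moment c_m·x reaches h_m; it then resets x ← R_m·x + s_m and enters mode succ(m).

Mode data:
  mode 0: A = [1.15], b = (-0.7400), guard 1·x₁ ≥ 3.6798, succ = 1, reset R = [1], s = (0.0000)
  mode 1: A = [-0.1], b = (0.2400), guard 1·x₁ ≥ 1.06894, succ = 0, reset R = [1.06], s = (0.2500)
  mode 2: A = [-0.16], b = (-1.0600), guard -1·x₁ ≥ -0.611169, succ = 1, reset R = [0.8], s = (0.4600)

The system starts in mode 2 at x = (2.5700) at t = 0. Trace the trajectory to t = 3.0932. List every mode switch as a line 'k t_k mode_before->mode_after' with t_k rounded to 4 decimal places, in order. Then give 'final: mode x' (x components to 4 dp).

1 1.4973 2->1
2 2.3605 1->0
final: 0 2.3611

Mode 2: guard c·x = -0.6112 hit at Δt = 1.4973 (t = 1.4973), x⁻ = (0.6112) → reset → x⁺ = (0.9489), jump to mode 1
Mode 1: guard c·x = 1.0689 hit at Δt = 0.8632 (t = 2.3605), x⁻ = (1.0689) → reset → x⁺ = (1.3831), jump to mode 0
Mode 0: flow for 0.7327 to horizon, guard not reached → x = (2.3611)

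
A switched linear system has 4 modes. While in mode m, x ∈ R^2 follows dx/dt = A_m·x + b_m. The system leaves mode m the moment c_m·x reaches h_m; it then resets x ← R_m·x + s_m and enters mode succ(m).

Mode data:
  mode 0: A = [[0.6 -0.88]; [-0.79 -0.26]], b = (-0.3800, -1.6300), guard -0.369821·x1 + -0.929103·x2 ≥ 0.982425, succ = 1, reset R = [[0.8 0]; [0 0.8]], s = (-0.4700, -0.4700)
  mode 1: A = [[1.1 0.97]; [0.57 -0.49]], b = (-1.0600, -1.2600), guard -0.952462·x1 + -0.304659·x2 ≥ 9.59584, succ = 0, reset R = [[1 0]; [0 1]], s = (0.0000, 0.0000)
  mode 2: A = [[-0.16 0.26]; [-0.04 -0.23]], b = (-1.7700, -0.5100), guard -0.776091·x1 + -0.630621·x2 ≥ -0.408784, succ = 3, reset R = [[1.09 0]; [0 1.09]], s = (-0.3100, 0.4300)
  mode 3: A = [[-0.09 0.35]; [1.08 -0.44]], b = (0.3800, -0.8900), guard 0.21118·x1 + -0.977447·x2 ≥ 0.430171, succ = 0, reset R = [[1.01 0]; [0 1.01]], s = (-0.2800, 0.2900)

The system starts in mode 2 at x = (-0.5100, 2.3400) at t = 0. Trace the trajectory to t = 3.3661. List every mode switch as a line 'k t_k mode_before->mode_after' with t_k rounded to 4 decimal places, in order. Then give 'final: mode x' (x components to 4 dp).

1 0.4591 2->3
2 1.9591 3->0
3 2.4875 0->1
final: 1 -7.1772 -3.1073

Mode 2: guard c·x = -0.4088 hit at Δt = 0.4591 (t = 0.4591), x⁻ = (-1.0144, 1.8966) → reset → x⁺ = (-1.4157, 2.4973), jump to mode 3
Mode 3: guard c·x = 0.4302 hit at Δt = 1.5000 (t = 1.9591), x⁻ = (-0.3806, -0.5223) → reset → x⁺ = (-0.6644, -0.2375), jump to mode 0
Mode 0: guard c·x = 0.9824 hit at Δt = 0.5284 (t = 2.4875), x⁻ = (-0.8908, -0.7028) → reset → x⁺ = (-1.1826, -1.0323), jump to mode 1
Mode 1: flow for 0.8786 to horizon, guard not reached → x = (-7.1772, -3.1073)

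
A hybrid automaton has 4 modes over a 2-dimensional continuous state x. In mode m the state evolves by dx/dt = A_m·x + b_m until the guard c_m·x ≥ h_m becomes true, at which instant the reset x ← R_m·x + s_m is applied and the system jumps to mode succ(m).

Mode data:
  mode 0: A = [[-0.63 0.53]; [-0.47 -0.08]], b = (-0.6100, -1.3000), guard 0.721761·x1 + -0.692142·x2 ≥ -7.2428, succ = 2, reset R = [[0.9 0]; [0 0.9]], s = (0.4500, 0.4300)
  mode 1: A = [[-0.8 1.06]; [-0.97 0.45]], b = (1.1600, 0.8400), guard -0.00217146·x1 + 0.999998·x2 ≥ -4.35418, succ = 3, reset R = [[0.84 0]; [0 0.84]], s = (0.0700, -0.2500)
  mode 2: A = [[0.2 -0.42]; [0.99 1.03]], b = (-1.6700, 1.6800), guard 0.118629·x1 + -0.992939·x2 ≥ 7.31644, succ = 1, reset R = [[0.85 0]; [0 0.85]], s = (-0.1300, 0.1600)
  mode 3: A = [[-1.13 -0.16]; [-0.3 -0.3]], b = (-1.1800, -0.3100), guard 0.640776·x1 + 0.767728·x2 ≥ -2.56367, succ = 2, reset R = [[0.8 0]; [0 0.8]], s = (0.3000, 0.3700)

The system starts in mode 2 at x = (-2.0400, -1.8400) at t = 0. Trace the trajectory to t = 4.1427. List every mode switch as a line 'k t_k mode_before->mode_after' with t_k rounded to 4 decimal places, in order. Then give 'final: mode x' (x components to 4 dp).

1 1.1515 2->1
2 2.2321 1->3
3 3.5879 3->2
final: 2 -1.3730 -2.0624

Mode 2: guard c·x = 7.3164 hit at Δt = 1.1515 (t = 1.1515), x⁻ = (-2.5415, -7.6721) → reset → x⁺ = (-2.2903, -6.3613), jump to mode 1
Mode 1: guard c·x = -4.3542 hit at Δt = 1.0806 (t = 2.2321), x⁻ = (-4.3234, -4.3636) → reset → x⁺ = (-3.5617, -3.9154), jump to mode 3
Mode 3: guard c·x = -2.5637 hit at Δt = 1.3558 (t = 3.5879), x⁻ = (-1.2807, -2.2704) → reset → x⁺ = (-0.7245, -1.4463), jump to mode 2
Mode 2: flow for 0.5548 to horizon, guard not reached → x = (-1.3730, -2.0624)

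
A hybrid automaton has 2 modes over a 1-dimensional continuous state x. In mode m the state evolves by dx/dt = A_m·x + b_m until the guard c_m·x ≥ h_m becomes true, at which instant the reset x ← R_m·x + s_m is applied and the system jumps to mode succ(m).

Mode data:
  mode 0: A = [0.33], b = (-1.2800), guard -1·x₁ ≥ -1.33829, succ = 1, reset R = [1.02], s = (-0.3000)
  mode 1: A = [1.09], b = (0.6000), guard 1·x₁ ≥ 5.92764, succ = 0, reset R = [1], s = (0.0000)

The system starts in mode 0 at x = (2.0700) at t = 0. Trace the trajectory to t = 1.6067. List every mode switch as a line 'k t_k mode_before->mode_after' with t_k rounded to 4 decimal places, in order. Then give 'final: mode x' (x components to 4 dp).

Mode 0: guard c·x = -1.3383 hit at Δt = 1.0294 (t = 1.0294), x⁻ = (1.3383) → reset → x⁺ = (1.0651), jump to mode 1
Mode 1: flow for 0.5773 to horizon, guard not reached → x = (2.4806)

1 1.0294 0->1
final: 1 2.4806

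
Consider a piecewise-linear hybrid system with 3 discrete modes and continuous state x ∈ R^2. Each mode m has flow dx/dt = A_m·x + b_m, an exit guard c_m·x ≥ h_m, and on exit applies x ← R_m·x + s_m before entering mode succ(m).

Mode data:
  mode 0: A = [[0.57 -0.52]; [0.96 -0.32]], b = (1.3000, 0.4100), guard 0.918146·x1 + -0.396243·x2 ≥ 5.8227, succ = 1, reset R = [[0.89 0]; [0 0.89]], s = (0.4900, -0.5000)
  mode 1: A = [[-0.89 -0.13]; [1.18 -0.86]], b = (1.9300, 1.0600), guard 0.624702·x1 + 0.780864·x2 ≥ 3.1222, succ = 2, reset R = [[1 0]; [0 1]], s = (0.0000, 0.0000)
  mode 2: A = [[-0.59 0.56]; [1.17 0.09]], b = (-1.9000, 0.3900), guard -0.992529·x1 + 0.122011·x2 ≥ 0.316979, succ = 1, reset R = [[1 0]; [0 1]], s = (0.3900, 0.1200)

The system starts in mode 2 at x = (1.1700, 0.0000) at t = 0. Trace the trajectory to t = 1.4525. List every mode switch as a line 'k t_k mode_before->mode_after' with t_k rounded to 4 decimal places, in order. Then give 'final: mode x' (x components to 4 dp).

Mode 2: guard c·x = 0.3170 hit at Δt = 0.7443 (t = 0.7443), x⁻ = (-0.2382, 0.6606) → reset → x⁺ = (0.1518, 0.7806), jump to mode 1
Mode 1: flow for 0.7082 to horizon, guard not reached → x = (1.0195, 1.4117)

1 0.7443 2->1
final: 1 1.0195 1.4117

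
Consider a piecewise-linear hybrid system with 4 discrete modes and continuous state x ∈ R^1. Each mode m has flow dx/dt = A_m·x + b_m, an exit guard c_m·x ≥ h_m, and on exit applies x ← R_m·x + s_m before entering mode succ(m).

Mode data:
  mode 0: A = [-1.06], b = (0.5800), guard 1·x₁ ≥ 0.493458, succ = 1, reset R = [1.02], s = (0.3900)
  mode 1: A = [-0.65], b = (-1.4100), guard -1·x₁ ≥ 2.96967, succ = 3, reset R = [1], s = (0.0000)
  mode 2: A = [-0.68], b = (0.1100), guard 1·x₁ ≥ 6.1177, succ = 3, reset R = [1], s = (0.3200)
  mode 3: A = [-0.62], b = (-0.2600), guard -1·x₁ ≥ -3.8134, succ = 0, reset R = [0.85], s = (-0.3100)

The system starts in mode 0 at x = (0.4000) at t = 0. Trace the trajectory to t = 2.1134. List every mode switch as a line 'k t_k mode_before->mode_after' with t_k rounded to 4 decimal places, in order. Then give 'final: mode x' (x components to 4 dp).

1 0.9509 0->1
final: 1 -0.7307

Mode 0: guard c·x = 0.4935 hit at Δt = 0.9509 (t = 0.9509), x⁻ = (0.4935) → reset → x⁺ = (0.8933), jump to mode 1
Mode 1: flow for 1.1625 to horizon, guard not reached → x = (-0.7307)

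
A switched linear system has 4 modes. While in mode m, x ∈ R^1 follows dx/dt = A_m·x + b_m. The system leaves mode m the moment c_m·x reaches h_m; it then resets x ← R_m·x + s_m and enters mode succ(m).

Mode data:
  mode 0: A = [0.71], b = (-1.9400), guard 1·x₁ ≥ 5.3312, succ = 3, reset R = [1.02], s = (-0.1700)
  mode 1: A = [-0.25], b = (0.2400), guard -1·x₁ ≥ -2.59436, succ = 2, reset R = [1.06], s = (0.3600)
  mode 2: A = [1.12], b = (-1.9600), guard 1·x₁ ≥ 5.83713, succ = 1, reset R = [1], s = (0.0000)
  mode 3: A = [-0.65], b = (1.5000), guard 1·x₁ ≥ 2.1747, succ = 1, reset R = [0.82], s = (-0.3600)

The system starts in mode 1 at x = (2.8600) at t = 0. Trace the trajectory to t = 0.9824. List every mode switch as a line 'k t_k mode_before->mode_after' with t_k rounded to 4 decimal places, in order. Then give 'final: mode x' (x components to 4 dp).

1 0.6024 1->2
final: 2 3.8315

Mode 1: guard c·x = -2.5944 hit at Δt = 0.6024 (t = 0.6024), x⁻ = (2.5944) → reset → x⁺ = (3.1100), jump to mode 2
Mode 2: flow for 0.3800 to horizon, guard not reached → x = (3.8315)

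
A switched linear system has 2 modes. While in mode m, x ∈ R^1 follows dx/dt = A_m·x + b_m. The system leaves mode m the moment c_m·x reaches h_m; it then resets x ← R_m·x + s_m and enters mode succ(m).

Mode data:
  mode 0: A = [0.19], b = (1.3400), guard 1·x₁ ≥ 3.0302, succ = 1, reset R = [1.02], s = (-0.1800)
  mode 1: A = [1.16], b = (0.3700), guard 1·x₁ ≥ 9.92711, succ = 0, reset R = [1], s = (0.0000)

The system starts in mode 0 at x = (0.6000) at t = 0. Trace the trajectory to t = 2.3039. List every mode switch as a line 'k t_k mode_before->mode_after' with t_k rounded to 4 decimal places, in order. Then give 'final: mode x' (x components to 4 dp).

1 1.4515 0->1
final: 1 8.3626

Mode 0: guard c·x = 3.0302 hit at Δt = 1.4515 (t = 1.4515), x⁻ = (3.0302) → reset → x⁺ = (2.9108), jump to mode 1
Mode 1: flow for 0.8524 to horizon, guard not reached → x = (8.3626)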